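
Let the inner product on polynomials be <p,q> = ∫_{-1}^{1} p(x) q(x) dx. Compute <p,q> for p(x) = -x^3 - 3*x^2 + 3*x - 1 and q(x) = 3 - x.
<p,q> = -68/5

Expand the product: p(x)·q(x) = x^4 - 12*x^2 + 10*x - 3.
∫_{-1}^{1} of each monomial x^k gives [2/(k+1) if k even, 0 if k odd]. Integrating term-by-term (or equivalently evaluating the antiderivative F(x) = x^5/5 - 4*x^3 + 5*x^2 - 3*x at the endpoints):
  F(1) − F(−1) = -9/5 − (59/5) = -68/5.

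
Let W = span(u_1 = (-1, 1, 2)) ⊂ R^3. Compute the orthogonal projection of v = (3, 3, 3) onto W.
proj_W(v) = (-1, 1, 2)

Set up U = [u_1 | ... | u_1] ∈ R^(3×1). The projector onto W = col(U) is P = U (U^T U)^(-1) U^T.
Compute U^T U =
  [6],
and U^T v = (6).
Solve U^T U · c = U^T v for the coefficients: c = (1). The projection is proj_W(v) = U c.
Check: (v - proj_W(v)) · u_1 = 0  (should be 0).
Result: proj_W(v) = (-1, 1, 2).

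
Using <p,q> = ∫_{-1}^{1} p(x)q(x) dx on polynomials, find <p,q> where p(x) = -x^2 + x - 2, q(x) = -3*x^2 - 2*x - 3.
<p,q> = 268/15

Expand the product: p(x)·q(x) = 3*x^4 - x^3 + 7*x^2 + x + 6.
∫_{-1}^{1} of each monomial x^k gives [2/(k+1) if k even, 0 if k odd]. Integrating term-by-term (or equivalently evaluating the antiderivative F(x) = 3*x^5/5 - x^4/4 + 7*x^3/3 + x^2/2 + 6*x at the endpoints):
  F(1) − F(−1) = 551/60 − (-521/60) = 268/15.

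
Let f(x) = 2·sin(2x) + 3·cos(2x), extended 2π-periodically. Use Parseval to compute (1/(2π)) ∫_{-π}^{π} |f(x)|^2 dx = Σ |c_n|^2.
Σ |c_n|^2 = 13/2

Expand |f|^2 and use orthogonality of {sin(nx), cos(mx)} on [-π, π]:
  ∫_{-π}^{π} sin(nx)^2 dx = π, ∫ cos(mx)^2 dx = π, and cross terms integrate to 0.
So ∫_{-π}^{π} f(x)^2 dx = 2^2 · π + 3^2 · π = (4 + 9)π.
Divide by 2π: (4 + 9)/2 = 13/2.
By Parseval, this equals Σ |c_n|^2.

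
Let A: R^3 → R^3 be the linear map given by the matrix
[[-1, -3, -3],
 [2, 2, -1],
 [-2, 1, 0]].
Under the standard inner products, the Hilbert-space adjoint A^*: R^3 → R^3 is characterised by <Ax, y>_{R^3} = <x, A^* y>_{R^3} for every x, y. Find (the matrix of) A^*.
A^* = A^T =
[[-1, 2, -2],
 [-3, 2, 1],
 [-3, -1, 0]]

For real matrices with standard dot products, the defining identity <Ax, y> = <x, A^* y> gives (Ax)^T y = x^T (A^*) y, i.e. x^T A^T y = x^T (A^*) y. Since this holds for all x, y, we must have A^* = A^T. Therefore
A^* =
[[-1, 2, -2],
 [-3, 2, 1],
 [-3, -1, 0]].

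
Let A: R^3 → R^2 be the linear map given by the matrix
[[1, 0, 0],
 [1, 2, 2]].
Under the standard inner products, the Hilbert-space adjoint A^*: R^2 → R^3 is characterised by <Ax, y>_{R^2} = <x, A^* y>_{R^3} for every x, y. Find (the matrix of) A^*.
A^* = A^T =
[[1, 1],
 [0, 2],
 [0, 2]]

For real matrices with standard dot products, the defining identity <Ax, y> = <x, A^* y> gives (Ax)^T y = x^T (A^*) y, i.e. x^T A^T y = x^T (A^*) y. Since this holds for all x, y, we must have A^* = A^T. Therefore
A^* =
[[1, 1],
 [0, 2],
 [0, 2]].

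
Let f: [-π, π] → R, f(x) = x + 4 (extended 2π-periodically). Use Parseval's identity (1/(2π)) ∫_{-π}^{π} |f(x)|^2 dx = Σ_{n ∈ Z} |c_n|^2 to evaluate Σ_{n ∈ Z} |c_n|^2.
Σ |c_n|^2 = π^2/3 + 16

Expand and integrate term by term over [-π, π]:
  ∫ (x)^2 dx = 1·(2π^3/3); ∫ 2·1·(4)·x dx = 0 (odd integrand); ∫ 4^2 dx = 16·2π.
So (1/(2π)) ∫_{-π}^{π} (x + 4)^2 dx = 1π^2/3 + 16 = π^2/3 + 16.
Parseval ⇒ Σ |c_n|^2 = π^2/3 + 16.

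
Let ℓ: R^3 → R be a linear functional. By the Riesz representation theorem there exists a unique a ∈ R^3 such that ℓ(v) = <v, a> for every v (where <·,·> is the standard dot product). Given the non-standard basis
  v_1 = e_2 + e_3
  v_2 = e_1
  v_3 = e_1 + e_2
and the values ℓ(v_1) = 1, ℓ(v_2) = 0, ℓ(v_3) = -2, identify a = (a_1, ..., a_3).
a = (0, -2, 3)

Write a = (a_1, ..., a_3) in the standard basis. For each basis vector v_i, ℓ(v_i) = <v_i, a> is a linear equation in the a_j's. Collect the n equations into a matrix system V a = ℓ, where row i of V is v_i (expressed in the standard basis). Since V is invertible (lower-triangular with 1s on the diagonal, up to permutation), solve by back-substitution:
  V =
[[0, 1, 1],
 [1, 0, 0],
 [1, 1, 0]]
  V a = (1, 0, -2)
Solving gives a = (0, -2, 3).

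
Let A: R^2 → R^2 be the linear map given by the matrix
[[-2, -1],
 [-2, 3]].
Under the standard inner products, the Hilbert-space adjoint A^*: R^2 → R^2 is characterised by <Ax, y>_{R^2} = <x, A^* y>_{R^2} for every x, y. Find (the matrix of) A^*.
A^* = A^T =
[[-2, -2],
 [-1, 3]]

For real matrices with standard dot products, the defining identity <Ax, y> = <x, A^* y> gives (Ax)^T y = x^T (A^*) y, i.e. x^T A^T y = x^T (A^*) y. Since this holds for all x, y, we must have A^* = A^T. Therefore
A^* =
[[-2, -2],
 [-1, 3]].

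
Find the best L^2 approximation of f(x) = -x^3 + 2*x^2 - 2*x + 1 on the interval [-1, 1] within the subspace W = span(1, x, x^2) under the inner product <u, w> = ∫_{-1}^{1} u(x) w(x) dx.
g(x) = 2*x^2 - 13*x/5 + 1

The best approximation g ∈ W is the orthogonal projection of f onto W. Writing g = a_0 + a_1 x + a_2 x^2, the coefficients solve the normal equations G · a = b where
  G_{ij} = <φ_i, φ_j> and b_i = <f, φ_i>, with φ_0 = 1, φ_1 = x, φ_2 = x^2.
G =
  [2, 0, 2/3]
  [0, 2/3, 0]
  [2/3, 0, 2/5],
b = (10/3, -26/15, 22/15).
Solving gives a_0 = 1, a_1 = -13/5, a_2 = 2, so
  g(x) = 2*x^2 - 13*x/5 + 1.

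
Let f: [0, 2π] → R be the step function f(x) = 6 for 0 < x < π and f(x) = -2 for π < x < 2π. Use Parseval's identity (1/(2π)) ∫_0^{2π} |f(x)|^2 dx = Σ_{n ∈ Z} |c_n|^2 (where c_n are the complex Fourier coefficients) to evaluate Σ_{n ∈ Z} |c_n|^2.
Σ |c_n|^2 = 20

Parseval equates the L^2 energy of f (normalised by 1/(2π)) with the ℓ^2 sum of its Fourier coefficients: (1/(2π)) ∫_0^{2π} |f|^2 = Σ |c_n|^2.
Compute the left side: (1/(2π)) [∫_0^π 6^2 dx + ∫_π^{2π} (-2)^2 dx] = (1/(2π)) · (36π + 4π) = (36 + 4)/2 = 20.
So Σ_{n ∈ Z} |c_n|^2 = 20.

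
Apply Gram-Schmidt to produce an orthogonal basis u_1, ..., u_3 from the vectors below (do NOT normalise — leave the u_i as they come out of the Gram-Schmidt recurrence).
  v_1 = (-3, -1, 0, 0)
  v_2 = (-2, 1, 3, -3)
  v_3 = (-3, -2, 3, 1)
Orthogonal basis:
  u_1 = (-3, -1, 0, 0)
  u_2 = (-1/2, 3/2, 3, -3)
  u_3 = (84/205, -252/205, 96/41, 68/41)

Apply the Gram-Schmidt recurrence
  u_1 = v_1
  u_i = v_i − Σ_{j<i} ((v_i · u_j) / (u_j · u_j)) · u_j.

Step by step this gives:
  u_1 = (-3, -1, 0, 0)
  u_2 = (-1/2, 3/2, 3, -3)
  u_3 = (84/205, -252/205, 96/41, 68/41)

Orthogonality check:
  u_2 · u_1 = 0 (should be 0)
  u_3 · u_1 = 0 (should be 0)
  u_3 · u_2 = 0 (should be 0)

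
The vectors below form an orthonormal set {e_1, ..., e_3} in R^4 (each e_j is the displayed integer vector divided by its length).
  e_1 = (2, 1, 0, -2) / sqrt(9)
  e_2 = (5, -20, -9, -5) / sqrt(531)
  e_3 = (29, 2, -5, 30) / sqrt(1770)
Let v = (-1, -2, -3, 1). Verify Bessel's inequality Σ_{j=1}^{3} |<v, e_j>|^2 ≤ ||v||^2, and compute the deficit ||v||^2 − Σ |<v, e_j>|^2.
Σ |<v, e_j>|^2 = 51/5; ||v||^2 = 15; deficit = 24/5

Write each e_j = u_j / sqrt(<u_j, u_j>) where u_j is the displayed integer vector. Then <v, e_j> = <v, u_j> / sqrt(<u_j, u_j>), so |<v, e_j>|^2 = <v, u_j>^2 / <u_j, u_j>.
Coefficients: <v, e_1> = -6/sqrt(9), <v, e_2> = 57/sqrt(531), <v, e_3> = 12/sqrt(1770).
Square and sum: Σ |<v, e_j>|^2 = 51/5.
Compute ||v||^2 = v·v = 15.
Deficit = 15 − 51/5 = 24/5 ≥ 0, confirming Bessel's inequality. (The deficit equals ||v − Σ <v,e_j> e_j||^2, the squared distance from v to span{e_j}.)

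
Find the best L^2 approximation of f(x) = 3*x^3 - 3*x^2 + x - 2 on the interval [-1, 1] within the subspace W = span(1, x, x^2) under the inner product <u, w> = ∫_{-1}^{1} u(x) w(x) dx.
g(x) = -3*x^2 + 14*x/5 - 2

The best approximation g ∈ W is the orthogonal projection of f onto W. Writing g = a_0 + a_1 x + a_2 x^2, the coefficients solve the normal equations G · a = b where
  G_{ij} = <φ_i, φ_j> and b_i = <f, φ_i>, with φ_0 = 1, φ_1 = x, φ_2 = x^2.
G =
  [2, 0, 2/3]
  [0, 2/3, 0]
  [2/3, 0, 2/5],
b = (-6, 28/15, -38/15).
Solving gives a_0 = -2, a_1 = 14/5, a_2 = -3, so
  g(x) = -3*x^2 + 14*x/5 - 2.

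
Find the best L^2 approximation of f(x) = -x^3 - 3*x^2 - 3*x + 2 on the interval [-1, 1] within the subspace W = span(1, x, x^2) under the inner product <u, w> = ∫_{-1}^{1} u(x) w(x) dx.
g(x) = -3*x^2 - 18*x/5 + 2

The best approximation g ∈ W is the orthogonal projection of f onto W. Writing g = a_0 + a_1 x + a_2 x^2, the coefficients solve the normal equations G · a = b where
  G_{ij} = <φ_i, φ_j> and b_i = <f, φ_i>, with φ_0 = 1, φ_1 = x, φ_2 = x^2.
G =
  [2, 0, 2/3]
  [0, 2/3, 0]
  [2/3, 0, 2/5],
b = (2, -12/5, 2/15).
Solving gives a_0 = 2, a_1 = -18/5, a_2 = -3, so
  g(x) = -3*x^2 - 18*x/5 + 2.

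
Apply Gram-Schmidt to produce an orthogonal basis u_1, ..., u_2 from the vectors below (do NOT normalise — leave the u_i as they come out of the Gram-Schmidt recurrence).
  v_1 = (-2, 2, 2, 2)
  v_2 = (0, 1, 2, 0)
Orthogonal basis:
  u_1 = (-2, 2, 2, 2)
  u_2 = (3/4, 1/4, 5/4, -3/4)

Apply the Gram-Schmidt recurrence
  u_1 = v_1
  u_i = v_i − Σ_{j<i} ((v_i · u_j) / (u_j · u_j)) · u_j.

Step by step this gives:
  u_1 = (-2, 2, 2, 2)
  u_2 = (3/4, 1/4, 5/4, -3/4)

Orthogonality check:
  u_2 · u_1 = 0 (should be 0)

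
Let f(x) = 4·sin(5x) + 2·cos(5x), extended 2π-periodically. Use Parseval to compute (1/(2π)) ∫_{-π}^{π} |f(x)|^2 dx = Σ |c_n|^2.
Σ |c_n|^2 = 10

Expand |f|^2 and use orthogonality of {sin(nx), cos(mx)} on [-π, π]:
  ∫_{-π}^{π} sin(nx)^2 dx = π, ∫ cos(mx)^2 dx = π, and cross terms integrate to 0.
So ∫_{-π}^{π} f(x)^2 dx = 4^2 · π + 2^2 · π = (16 + 4)π.
Divide by 2π: (16 + 4)/2 = 10.
By Parseval, this equals Σ |c_n|^2.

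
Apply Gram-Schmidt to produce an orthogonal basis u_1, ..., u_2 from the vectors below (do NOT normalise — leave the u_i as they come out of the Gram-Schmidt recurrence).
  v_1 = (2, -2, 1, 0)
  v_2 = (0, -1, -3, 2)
Orthogonal basis:
  u_1 = (2, -2, 1, 0)
  u_2 = (2/9, -11/9, -26/9, 2)

Apply the Gram-Schmidt recurrence
  u_1 = v_1
  u_i = v_i − Σ_{j<i} ((v_i · u_j) / (u_j · u_j)) · u_j.

Step by step this gives:
  u_1 = (2, -2, 1, 0)
  u_2 = (2/9, -11/9, -26/9, 2)

Orthogonality check:
  u_2 · u_1 = 0 (should be 0)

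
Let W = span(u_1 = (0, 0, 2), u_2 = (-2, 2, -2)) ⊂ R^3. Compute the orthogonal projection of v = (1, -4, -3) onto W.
proj_W(v) = (5/2, -5/2, -3)

Set up U = [u_1 | ... | u_2] ∈ R^(3×2). The projector onto W = col(U) is P = U (U^T U)^(-1) U^T.
Compute U^T U =
  [4, -4]
  [-4, 12],
and U^T v = (-6, -4).
Solve U^T U · c = U^T v for the coefficients: c = (-11/4, -5/4). The projection is proj_W(v) = U c.
Check: (v - proj_W(v)) · u_1 = 0  (should be 0).
Check: (v - proj_W(v)) · u_2 = 0  (should be 0).
Result: proj_W(v) = (5/2, -5/2, -3).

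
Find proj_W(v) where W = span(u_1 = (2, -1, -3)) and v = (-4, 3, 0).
proj_W(v) = (-11/7, 11/14, 33/14)

Set up U = [u_1 | ... | u_1] ∈ R^(3×1). The projector onto W = col(U) is P = U (U^T U)^(-1) U^T.
Compute U^T U =
  [14],
and U^T v = (-11).
Solve U^T U · c = U^T v for the coefficients: c = (-11/14). The projection is proj_W(v) = U c.
Check: (v - proj_W(v)) · u_1 = 0  (should be 0).
Result: proj_W(v) = (-11/7, 11/14, 33/14).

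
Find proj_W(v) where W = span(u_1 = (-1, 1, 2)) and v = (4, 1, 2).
proj_W(v) = (-1/6, 1/6, 1/3)

Set up U = [u_1 | ... | u_1] ∈ R^(3×1). The projector onto W = col(U) is P = U (U^T U)^(-1) U^T.
Compute U^T U =
  [6],
and U^T v = (1).
Solve U^T U · c = U^T v for the coefficients: c = (1/6). The projection is proj_W(v) = U c.
Check: (v - proj_W(v)) · u_1 = 0  (should be 0).
Result: proj_W(v) = (-1/6, 1/6, 1/3).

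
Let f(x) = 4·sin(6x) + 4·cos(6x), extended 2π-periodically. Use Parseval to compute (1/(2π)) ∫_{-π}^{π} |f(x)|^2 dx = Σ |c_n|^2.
Σ |c_n|^2 = 16

Expand |f|^2 and use orthogonality of {sin(nx), cos(mx)} on [-π, π]:
  ∫_{-π}^{π} sin(nx)^2 dx = π, ∫ cos(mx)^2 dx = π, and cross terms integrate to 0.
So ∫_{-π}^{π} f(x)^2 dx = 4^2 · π + 4^2 · π = (16 + 16)π.
Divide by 2π: (16 + 16)/2 = 16.
By Parseval, this equals Σ |c_n|^2.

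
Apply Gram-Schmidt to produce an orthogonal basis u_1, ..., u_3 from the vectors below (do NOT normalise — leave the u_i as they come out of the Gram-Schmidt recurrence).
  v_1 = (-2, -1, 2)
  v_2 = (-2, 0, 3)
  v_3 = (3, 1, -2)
Orthogonal basis:
  u_1 = (-2, -1, 2)
  u_2 = (2/9, 10/9, 7/9)
  u_3 = (9/17, -6/17, 6/17)

Apply the Gram-Schmidt recurrence
  u_1 = v_1
  u_i = v_i − Σ_{j<i} ((v_i · u_j) / (u_j · u_j)) · u_j.

Step by step this gives:
  u_1 = (-2, -1, 2)
  u_2 = (2/9, 10/9, 7/9)
  u_3 = (9/17, -6/17, 6/17)

Orthogonality check:
  u_2 · u_1 = 0 (should be 0)
  u_3 · u_1 = 0 (should be 0)
  u_3 · u_2 = 0 (should be 0)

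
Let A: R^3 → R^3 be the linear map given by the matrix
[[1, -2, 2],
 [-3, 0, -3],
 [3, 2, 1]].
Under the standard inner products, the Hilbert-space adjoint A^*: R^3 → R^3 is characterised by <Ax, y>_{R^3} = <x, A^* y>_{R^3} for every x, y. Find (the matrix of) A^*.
A^* = A^T =
[[1, -3, 3],
 [-2, 0, 2],
 [2, -3, 1]]

For real matrices with standard dot products, the defining identity <Ax, y> = <x, A^* y> gives (Ax)^T y = x^T (A^*) y, i.e. x^T A^T y = x^T (A^*) y. Since this holds for all x, y, we must have A^* = A^T. Therefore
A^* =
[[1, -3, 3],
 [-2, 0, 2],
 [2, -3, 1]].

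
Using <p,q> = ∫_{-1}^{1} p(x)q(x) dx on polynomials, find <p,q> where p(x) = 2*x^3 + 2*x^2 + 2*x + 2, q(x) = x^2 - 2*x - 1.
<p,q> = -112/15

Expand the product: p(x)·q(x) = 2*x^5 - 2*x^4 - 4*x^3 - 4*x^2 - 6*x - 2.
∫_{-1}^{1} of each monomial x^k gives [2/(k+1) if k even, 0 if k odd]. Integrating term-by-term (or equivalently evaluating the antiderivative F(x) = x^6/3 - 2*x^5/5 - x^4 - 4*x^3/3 - 3*x^2 - 2*x at the endpoints):
  F(1) − F(−1) = -37/5 − (1/15) = -112/15.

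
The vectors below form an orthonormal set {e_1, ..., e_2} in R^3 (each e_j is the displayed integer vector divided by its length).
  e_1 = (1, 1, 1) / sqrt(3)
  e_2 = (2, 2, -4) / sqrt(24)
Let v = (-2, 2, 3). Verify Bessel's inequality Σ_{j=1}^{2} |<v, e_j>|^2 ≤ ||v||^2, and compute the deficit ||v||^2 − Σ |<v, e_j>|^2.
Σ |<v, e_j>|^2 = 9; ||v||^2 = 17; deficit = 8

Write each e_j = u_j / sqrt(<u_j, u_j>) where u_j is the displayed integer vector. Then <v, e_j> = <v, u_j> / sqrt(<u_j, u_j>), so |<v, e_j>|^2 = <v, u_j>^2 / <u_j, u_j>.
Coefficients: <v, e_1> = 3/sqrt(3), <v, e_2> = -12/sqrt(24).
Square and sum: Σ |<v, e_j>|^2 = 9.
Compute ||v||^2 = v·v = 17.
Deficit = 17 − 9 = 8 ≥ 0, confirming Bessel's inequality. (The deficit equals ||v − Σ <v,e_j> e_j||^2, the squared distance from v to span{e_j}.)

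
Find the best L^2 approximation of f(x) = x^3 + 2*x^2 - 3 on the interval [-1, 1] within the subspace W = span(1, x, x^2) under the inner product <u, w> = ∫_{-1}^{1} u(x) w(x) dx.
g(x) = 2*x^2 + 3*x/5 - 3

The best approximation g ∈ W is the orthogonal projection of f onto W. Writing g = a_0 + a_1 x + a_2 x^2, the coefficients solve the normal equations G · a = b where
  G_{ij} = <φ_i, φ_j> and b_i = <f, φ_i>, with φ_0 = 1, φ_1 = x, φ_2 = x^2.
G =
  [2, 0, 2/3]
  [0, 2/3, 0]
  [2/3, 0, 2/5],
b = (-14/3, 2/5, -6/5).
Solving gives a_0 = -3, a_1 = 3/5, a_2 = 2, so
  g(x) = 2*x^2 + 3*x/5 - 3.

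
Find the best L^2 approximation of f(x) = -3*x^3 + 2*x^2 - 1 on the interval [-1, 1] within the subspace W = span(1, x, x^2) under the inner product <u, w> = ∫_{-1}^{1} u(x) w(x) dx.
g(x) = 2*x^2 - 9*x/5 - 1

The best approximation g ∈ W is the orthogonal projection of f onto W. Writing g = a_0 + a_1 x + a_2 x^2, the coefficients solve the normal equations G · a = b where
  G_{ij} = <φ_i, φ_j> and b_i = <f, φ_i>, with φ_0 = 1, φ_1 = x, φ_2 = x^2.
G =
  [2, 0, 2/3]
  [0, 2/3, 0]
  [2/3, 0, 2/5],
b = (-2/3, -6/5, 2/15).
Solving gives a_0 = -1, a_1 = -9/5, a_2 = 2, so
  g(x) = 2*x^2 - 9*x/5 - 1.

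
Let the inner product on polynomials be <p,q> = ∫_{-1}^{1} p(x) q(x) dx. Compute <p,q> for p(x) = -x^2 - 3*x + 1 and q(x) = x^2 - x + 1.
<p,q> = 18/5

Expand the product: p(x)·q(x) = -x^4 - 2*x^3 + 3*x^2 - 4*x + 1.
∫_{-1}^{1} of each monomial x^k gives [2/(k+1) if k even, 0 if k odd]. Integrating term-by-term (or equivalently evaluating the antiderivative F(x) = -x^5/5 - x^4/2 + x^3 - 2*x^2 + x at the endpoints):
  F(1) − F(−1) = -7/10 − (-43/10) = 18/5.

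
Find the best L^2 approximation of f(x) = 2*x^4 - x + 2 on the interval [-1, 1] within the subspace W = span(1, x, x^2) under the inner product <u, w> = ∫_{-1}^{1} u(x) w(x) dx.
g(x) = 12*x^2/7 - x + 64/35

The best approximation g ∈ W is the orthogonal projection of f onto W. Writing g = a_0 + a_1 x + a_2 x^2, the coefficients solve the normal equations G · a = b where
  G_{ij} = <φ_i, φ_j> and b_i = <f, φ_i>, with φ_0 = 1, φ_1 = x, φ_2 = x^2.
G =
  [2, 0, 2/3]
  [0, 2/3, 0]
  [2/3, 0, 2/5],
b = (24/5, -2/3, 40/21).
Solving gives a_0 = 64/35, a_1 = -1, a_2 = 12/7, so
  g(x) = 12*x^2/7 - x + 64/35.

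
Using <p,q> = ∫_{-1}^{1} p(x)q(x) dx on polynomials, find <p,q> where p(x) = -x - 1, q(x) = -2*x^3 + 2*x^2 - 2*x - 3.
<p,q> = 34/5

Expand the product: p(x)·q(x) = 2*x^4 + 5*x + 3.
∫_{-1}^{1} of each monomial x^k gives [2/(k+1) if k even, 0 if k odd]. Integrating term-by-term (or equivalently evaluating the antiderivative F(x) = 2*x^5/5 + 5*x^2/2 + 3*x at the endpoints):
  F(1) − F(−1) = 59/10 − (-9/10) = 34/5.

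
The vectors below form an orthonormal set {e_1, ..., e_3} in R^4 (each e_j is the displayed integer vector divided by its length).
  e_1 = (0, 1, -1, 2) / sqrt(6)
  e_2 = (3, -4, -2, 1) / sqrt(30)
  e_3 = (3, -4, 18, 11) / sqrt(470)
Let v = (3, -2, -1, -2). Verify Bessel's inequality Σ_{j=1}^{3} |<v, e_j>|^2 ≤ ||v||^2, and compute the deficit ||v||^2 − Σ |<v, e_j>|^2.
Σ |<v, e_j>|^2 = 1403/94; ||v||^2 = 18; deficit = 289/94

Write each e_j = u_j / sqrt(<u_j, u_j>) where u_j is the displayed integer vector. Then <v, e_j> = <v, u_j> / sqrt(<u_j, u_j>), so |<v, e_j>|^2 = <v, u_j>^2 / <u_j, u_j>.
Coefficients: <v, e_1> = -5/sqrt(6), <v, e_2> = 17/sqrt(30), <v, e_3> = -23/sqrt(470).
Square and sum: Σ |<v, e_j>|^2 = 1403/94.
Compute ||v||^2 = v·v = 18.
Deficit = 18 − 1403/94 = 289/94 ≥ 0, confirming Bessel's inequality. (The deficit equals ||v − Σ <v,e_j> e_j||^2, the squared distance from v to span{e_j}.)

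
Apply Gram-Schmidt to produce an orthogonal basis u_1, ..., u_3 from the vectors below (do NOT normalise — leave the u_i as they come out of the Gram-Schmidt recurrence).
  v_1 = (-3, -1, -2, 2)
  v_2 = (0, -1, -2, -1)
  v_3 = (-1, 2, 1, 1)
Orthogonal basis:
  u_1 = (-3, -1, -2, 2)
  u_2 = (1/2, -5/6, -5/3, -4/3)
  u_3 = (-4/11, 14/11, -5/11, -4/11)

Apply the Gram-Schmidt recurrence
  u_1 = v_1
  u_i = v_i − Σ_{j<i} ((v_i · u_j) / (u_j · u_j)) · u_j.

Step by step this gives:
  u_1 = (-3, -1, -2, 2)
  u_2 = (1/2, -5/6, -5/3, -4/3)
  u_3 = (-4/11, 14/11, -5/11, -4/11)

Orthogonality check:
  u_2 · u_1 = 0 (should be 0)
  u_3 · u_1 = 0 (should be 0)
  u_3 · u_2 = 0 (should be 0)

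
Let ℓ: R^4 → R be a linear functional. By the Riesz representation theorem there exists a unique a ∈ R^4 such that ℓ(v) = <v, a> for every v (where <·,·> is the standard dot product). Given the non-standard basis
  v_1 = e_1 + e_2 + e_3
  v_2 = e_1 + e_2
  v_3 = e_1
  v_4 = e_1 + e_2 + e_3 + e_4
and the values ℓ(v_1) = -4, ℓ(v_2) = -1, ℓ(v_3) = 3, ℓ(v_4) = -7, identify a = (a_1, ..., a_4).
a = (3, -4, -3, -3)

Write a = (a_1, ..., a_4) in the standard basis. For each basis vector v_i, ℓ(v_i) = <v_i, a> is a linear equation in the a_j's. Collect the n equations into a matrix system V a = ℓ, where row i of V is v_i (expressed in the standard basis). Since V is invertible (lower-triangular with 1s on the diagonal, up to permutation), solve by back-substitution:
  V =
[[1, 1, 1, 0],
 [1, 1, 0, 0],
 [1, 0, 0, 0],
 [1, 1, 1, 1]]
  V a = (-4, -1, 3, -7)
Solving gives a = (3, -4, -3, -3).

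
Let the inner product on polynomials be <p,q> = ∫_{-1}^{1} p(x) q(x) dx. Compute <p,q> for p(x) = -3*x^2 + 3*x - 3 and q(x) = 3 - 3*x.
<p,q> = -30

Expand the product: p(x)·q(x) = 9*x^3 - 18*x^2 + 18*x - 9.
∫_{-1}^{1} of each monomial x^k gives [2/(k+1) if k even, 0 if k odd]. Integrating term-by-term (or equivalently evaluating the antiderivative F(x) = 9*x^4/4 - 6*x^3 + 9*x^2 - 9*x at the endpoints):
  F(1) − F(−1) = -15/4 − (105/4) = -30.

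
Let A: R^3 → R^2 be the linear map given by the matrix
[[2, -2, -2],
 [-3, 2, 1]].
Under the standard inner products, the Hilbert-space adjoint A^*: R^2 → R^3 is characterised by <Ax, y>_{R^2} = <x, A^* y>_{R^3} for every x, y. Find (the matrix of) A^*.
A^* = A^T =
[[2, -3],
 [-2, 2],
 [-2, 1]]

For real matrices with standard dot products, the defining identity <Ax, y> = <x, A^* y> gives (Ax)^T y = x^T (A^*) y, i.e. x^T A^T y = x^T (A^*) y. Since this holds for all x, y, we must have A^* = A^T. Therefore
A^* =
[[2, -3],
 [-2, 2],
 [-2, 1]].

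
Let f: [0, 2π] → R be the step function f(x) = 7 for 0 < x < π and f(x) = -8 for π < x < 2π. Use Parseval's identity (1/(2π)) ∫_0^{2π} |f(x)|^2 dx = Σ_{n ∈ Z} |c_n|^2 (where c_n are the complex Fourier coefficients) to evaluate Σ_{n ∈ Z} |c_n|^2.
Σ |c_n|^2 = 113/2

Parseval equates the L^2 energy of f (normalised by 1/(2π)) with the ℓ^2 sum of its Fourier coefficients: (1/(2π)) ∫_0^{2π} |f|^2 = Σ |c_n|^2.
Compute the left side: (1/(2π)) [∫_0^π 7^2 dx + ∫_π^{2π} (-8)^2 dx] = (1/(2π)) · (49π + 64π) = (49 + 64)/2 = 113/2.
So Σ_{n ∈ Z} |c_n|^2 = 113/2.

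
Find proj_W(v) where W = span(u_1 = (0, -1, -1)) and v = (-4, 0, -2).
proj_W(v) = (0, -1, -1)

Set up U = [u_1 | ... | u_1] ∈ R^(3×1). The projector onto W = col(U) is P = U (U^T U)^(-1) U^T.
Compute U^T U =
  [2],
and U^T v = (2).
Solve U^T U · c = U^T v for the coefficients: c = (1). The projection is proj_W(v) = U c.
Check: (v - proj_W(v)) · u_1 = 0  (should be 0).
Result: proj_W(v) = (0, -1, -1).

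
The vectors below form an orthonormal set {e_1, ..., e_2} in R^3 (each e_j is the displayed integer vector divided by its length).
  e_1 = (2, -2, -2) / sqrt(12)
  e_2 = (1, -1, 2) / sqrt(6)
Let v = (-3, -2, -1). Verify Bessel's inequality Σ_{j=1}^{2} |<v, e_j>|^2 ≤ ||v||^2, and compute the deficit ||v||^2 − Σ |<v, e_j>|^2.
Σ |<v, e_j>|^2 = 3/2; ||v||^2 = 14; deficit = 25/2

Write each e_j = u_j / sqrt(<u_j, u_j>) where u_j is the displayed integer vector. Then <v, e_j> = <v, u_j> / sqrt(<u_j, u_j>), so |<v, e_j>|^2 = <v, u_j>^2 / <u_j, u_j>.
Coefficients: <v, e_1> = 0/sqrt(12), <v, e_2> = -3/sqrt(6).
Square and sum: Σ |<v, e_j>|^2 = 3/2.
Compute ||v||^2 = v·v = 14.
Deficit = 14 − 3/2 = 25/2 ≥ 0, confirming Bessel's inequality. (The deficit equals ||v − Σ <v,e_j> e_j||^2, the squared distance from v to span{e_j}.)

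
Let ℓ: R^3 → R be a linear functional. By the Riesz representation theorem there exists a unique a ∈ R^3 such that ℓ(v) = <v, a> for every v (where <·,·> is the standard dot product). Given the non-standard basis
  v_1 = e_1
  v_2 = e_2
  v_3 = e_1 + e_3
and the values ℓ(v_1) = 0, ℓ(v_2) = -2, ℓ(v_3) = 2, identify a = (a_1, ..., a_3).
a = (0, -2, 2)

Write a = (a_1, ..., a_3) in the standard basis. For each basis vector v_i, ℓ(v_i) = <v_i, a> is a linear equation in the a_j's. Collect the n equations into a matrix system V a = ℓ, where row i of V is v_i (expressed in the standard basis). Since V is invertible (lower-triangular with 1s on the diagonal, up to permutation), solve by back-substitution:
  V =
[[1, 0, 0],
 [0, 1, 0],
 [1, 0, 1]]
  V a = (0, -2, 2)
Solving gives a = (0, -2, 2).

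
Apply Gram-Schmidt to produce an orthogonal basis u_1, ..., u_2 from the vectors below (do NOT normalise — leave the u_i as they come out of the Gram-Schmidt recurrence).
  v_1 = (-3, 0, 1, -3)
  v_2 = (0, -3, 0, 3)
Orthogonal basis:
  u_1 = (-3, 0, 1, -3)
  u_2 = (-27/19, -3, 9/19, 30/19)

Apply the Gram-Schmidt recurrence
  u_1 = v_1
  u_i = v_i − Σ_{j<i} ((v_i · u_j) / (u_j · u_j)) · u_j.

Step by step this gives:
  u_1 = (-3, 0, 1, -3)
  u_2 = (-27/19, -3, 9/19, 30/19)

Orthogonality check:
  u_2 · u_1 = 0 (should be 0)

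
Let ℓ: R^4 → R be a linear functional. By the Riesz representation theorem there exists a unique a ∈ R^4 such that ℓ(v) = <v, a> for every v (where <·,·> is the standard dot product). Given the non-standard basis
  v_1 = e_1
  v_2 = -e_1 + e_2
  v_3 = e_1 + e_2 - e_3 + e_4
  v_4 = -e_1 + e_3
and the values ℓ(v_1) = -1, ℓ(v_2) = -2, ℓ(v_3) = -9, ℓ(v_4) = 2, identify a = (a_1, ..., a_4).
a = (-1, -3, 1, -4)

Write a = (a_1, ..., a_4) in the standard basis. For each basis vector v_i, ℓ(v_i) = <v_i, a> is a linear equation in the a_j's. Collect the n equations into a matrix system V a = ℓ, where row i of V is v_i (expressed in the standard basis). Since V is invertible (lower-triangular with 1s on the diagonal, up to permutation), solve by back-substitution:
  V =
[[1, 0, 0, 0],
 [-1, 1, 0, 0],
 [1, 1, -1, 1],
 [-1, 0, 1, 0]]
  V a = (-1, -2, -9, 2)
Solving gives a = (-1, -3, 1, -4).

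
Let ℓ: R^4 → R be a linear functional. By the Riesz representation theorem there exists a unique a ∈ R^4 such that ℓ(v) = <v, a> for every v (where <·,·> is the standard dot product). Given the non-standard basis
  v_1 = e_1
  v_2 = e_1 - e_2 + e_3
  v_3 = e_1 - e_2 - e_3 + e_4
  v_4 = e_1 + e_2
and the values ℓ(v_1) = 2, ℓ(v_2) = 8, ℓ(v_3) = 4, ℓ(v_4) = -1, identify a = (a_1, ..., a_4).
a = (2, -3, 3, 2)

Write a = (a_1, ..., a_4) in the standard basis. For each basis vector v_i, ℓ(v_i) = <v_i, a> is a linear equation in the a_j's. Collect the n equations into a matrix system V a = ℓ, where row i of V is v_i (expressed in the standard basis). Since V is invertible (lower-triangular with 1s on the diagonal, up to permutation), solve by back-substitution:
  V =
[[1, 0, 0, 0],
 [1, -1, 1, 0],
 [1, -1, -1, 1],
 [1, 1, 0, 0]]
  V a = (2, 8, 4, -1)
Solving gives a = (2, -3, 3, 2).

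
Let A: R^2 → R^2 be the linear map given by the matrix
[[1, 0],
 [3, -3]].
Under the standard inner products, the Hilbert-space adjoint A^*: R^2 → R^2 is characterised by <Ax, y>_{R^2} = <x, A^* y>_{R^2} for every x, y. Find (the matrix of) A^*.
A^* = A^T =
[[1, 3],
 [0, -3]]

For real matrices with standard dot products, the defining identity <Ax, y> = <x, A^* y> gives (Ax)^T y = x^T (A^*) y, i.e. x^T A^T y = x^T (A^*) y. Since this holds for all x, y, we must have A^* = A^T. Therefore
A^* =
[[1, 3],
 [0, -3]].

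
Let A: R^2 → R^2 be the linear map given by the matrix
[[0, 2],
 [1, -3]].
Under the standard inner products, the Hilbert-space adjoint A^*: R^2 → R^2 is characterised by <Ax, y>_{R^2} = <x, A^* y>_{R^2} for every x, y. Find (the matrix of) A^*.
A^* = A^T =
[[0, 1],
 [2, -3]]

For real matrices with standard dot products, the defining identity <Ax, y> = <x, A^* y> gives (Ax)^T y = x^T (A^*) y, i.e. x^T A^T y = x^T (A^*) y. Since this holds for all x, y, we must have A^* = A^T. Therefore
A^* =
[[0, 1],
 [2, -3]].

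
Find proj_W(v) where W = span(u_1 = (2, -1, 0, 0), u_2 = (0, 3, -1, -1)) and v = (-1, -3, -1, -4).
proj_W(v) = (-1/23, -25/23, 17/46, 17/46)

Set up U = [u_1 | ... | u_2] ∈ R^(4×2). The projector onto W = col(U) is P = U (U^T U)^(-1) U^T.
Compute U^T U =
  [5, -3]
  [-3, 11],
and U^T v = (1, -4).
Solve U^T U · c = U^T v for the coefficients: c = (-1/46, -17/46). The projection is proj_W(v) = U c.
Check: (v - proj_W(v)) · u_1 = 0  (should be 0).
Check: (v - proj_W(v)) · u_2 = 0  (should be 0).
Result: proj_W(v) = (-1/23, -25/23, 17/46, 17/46).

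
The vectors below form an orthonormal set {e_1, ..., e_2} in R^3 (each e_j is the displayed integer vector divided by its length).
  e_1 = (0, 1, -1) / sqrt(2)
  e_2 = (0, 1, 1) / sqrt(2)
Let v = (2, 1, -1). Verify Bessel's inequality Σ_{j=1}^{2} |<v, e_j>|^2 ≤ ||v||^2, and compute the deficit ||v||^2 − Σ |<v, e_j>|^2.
Σ |<v, e_j>|^2 = 2; ||v||^2 = 6; deficit = 4

Write each e_j = u_j / sqrt(<u_j, u_j>) where u_j is the displayed integer vector. Then <v, e_j> = <v, u_j> / sqrt(<u_j, u_j>), so |<v, e_j>|^2 = <v, u_j>^2 / <u_j, u_j>.
Coefficients: <v, e_1> = 2/sqrt(2), <v, e_2> = 0/sqrt(2).
Square and sum: Σ |<v, e_j>|^2 = 2.
Compute ||v||^2 = v·v = 6.
Deficit = 6 − 2 = 4 ≥ 0, confirming Bessel's inequality. (The deficit equals ||v − Σ <v,e_j> e_j||^2, the squared distance from v to span{e_j}.)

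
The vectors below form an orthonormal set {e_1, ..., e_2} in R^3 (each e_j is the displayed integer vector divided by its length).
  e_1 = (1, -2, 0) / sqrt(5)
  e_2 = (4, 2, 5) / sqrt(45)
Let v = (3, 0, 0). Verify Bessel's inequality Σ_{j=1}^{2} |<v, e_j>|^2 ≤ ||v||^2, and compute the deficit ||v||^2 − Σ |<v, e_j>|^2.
Σ |<v, e_j>|^2 = 5; ||v||^2 = 9; deficit = 4

Write each e_j = u_j / sqrt(<u_j, u_j>) where u_j is the displayed integer vector. Then <v, e_j> = <v, u_j> / sqrt(<u_j, u_j>), so |<v, e_j>|^2 = <v, u_j>^2 / <u_j, u_j>.
Coefficients: <v, e_1> = 3/sqrt(5), <v, e_2> = 12/sqrt(45).
Square and sum: Σ |<v, e_j>|^2 = 5.
Compute ||v||^2 = v·v = 9.
Deficit = 9 − 5 = 4 ≥ 0, confirming Bessel's inequality. (The deficit equals ||v − Σ <v,e_j> e_j||^2, the squared distance from v to span{e_j}.)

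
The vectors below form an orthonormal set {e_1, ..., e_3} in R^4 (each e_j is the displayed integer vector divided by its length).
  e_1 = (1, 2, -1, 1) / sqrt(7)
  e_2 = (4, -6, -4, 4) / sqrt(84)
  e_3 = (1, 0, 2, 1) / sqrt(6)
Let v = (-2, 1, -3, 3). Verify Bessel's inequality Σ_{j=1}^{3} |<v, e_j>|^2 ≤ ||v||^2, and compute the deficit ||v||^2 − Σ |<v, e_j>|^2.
Σ |<v, e_j>|^2 = 21/2; ||v||^2 = 23; deficit = 25/2

Write each e_j = u_j / sqrt(<u_j, u_j>) where u_j is the displayed integer vector. Then <v, e_j> = <v, u_j> / sqrt(<u_j, u_j>), so |<v, e_j>|^2 = <v, u_j>^2 / <u_j, u_j>.
Coefficients: <v, e_1> = 6/sqrt(7), <v, e_2> = 10/sqrt(84), <v, e_3> = -5/sqrt(6).
Square and sum: Σ |<v, e_j>|^2 = 21/2.
Compute ||v||^2 = v·v = 23.
Deficit = 23 − 21/2 = 25/2 ≥ 0, confirming Bessel's inequality. (The deficit equals ||v − Σ <v,e_j> e_j||^2, the squared distance from v to span{e_j}.)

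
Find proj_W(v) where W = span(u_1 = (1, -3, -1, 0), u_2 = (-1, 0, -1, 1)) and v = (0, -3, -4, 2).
proj_W(v) = (-9/11, -39/11, -35/11, 2)

Set up U = [u_1 | ... | u_2] ∈ R^(4×2). The projector onto W = col(U) is P = U (U^T U)^(-1) U^T.
Compute U^T U =
  [11, 0]
  [0, 3],
and U^T v = (13, 6).
Solve U^T U · c = U^T v for the coefficients: c = (13/11, 2). The projection is proj_W(v) = U c.
Check: (v - proj_W(v)) · u_1 = 0  (should be 0).
Check: (v - proj_W(v)) · u_2 = 0  (should be 0).
Result: proj_W(v) = (-9/11, -39/11, -35/11, 2).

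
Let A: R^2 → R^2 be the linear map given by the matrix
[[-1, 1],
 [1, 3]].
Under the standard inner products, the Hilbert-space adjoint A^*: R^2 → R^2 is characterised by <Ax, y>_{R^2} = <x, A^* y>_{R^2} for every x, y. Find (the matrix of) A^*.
A^* = A^T =
[[-1, 1],
 [1, 3]]

For real matrices with standard dot products, the defining identity <Ax, y> = <x, A^* y> gives (Ax)^T y = x^T (A^*) y, i.e. x^T A^T y = x^T (A^*) y. Since this holds for all x, y, we must have A^* = A^T. Therefore
A^* =
[[-1, 1],
 [1, 3]].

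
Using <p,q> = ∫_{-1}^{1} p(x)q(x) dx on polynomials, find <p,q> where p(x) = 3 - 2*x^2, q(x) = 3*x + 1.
<p,q> = 14/3

Expand the product: p(x)·q(x) = -6*x^3 - 2*x^2 + 9*x + 3.
∫_{-1}^{1} of each monomial x^k gives [2/(k+1) if k even, 0 if k odd]. Integrating term-by-term (or equivalently evaluating the antiderivative F(x) = -3*x^4/2 - 2*x^3/3 + 9*x^2/2 + 3*x at the endpoints):
  F(1) − F(−1) = 16/3 − (2/3) = 14/3.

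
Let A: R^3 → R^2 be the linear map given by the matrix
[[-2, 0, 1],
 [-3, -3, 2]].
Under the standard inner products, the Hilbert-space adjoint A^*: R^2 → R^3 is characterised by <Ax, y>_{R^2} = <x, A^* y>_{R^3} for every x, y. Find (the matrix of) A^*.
A^* = A^T =
[[-2, -3],
 [0, -3],
 [1, 2]]

For real matrices with standard dot products, the defining identity <Ax, y> = <x, A^* y> gives (Ax)^T y = x^T (A^*) y, i.e. x^T A^T y = x^T (A^*) y. Since this holds for all x, y, we must have A^* = A^T. Therefore
A^* =
[[-2, -3],
 [0, -3],
 [1, 2]].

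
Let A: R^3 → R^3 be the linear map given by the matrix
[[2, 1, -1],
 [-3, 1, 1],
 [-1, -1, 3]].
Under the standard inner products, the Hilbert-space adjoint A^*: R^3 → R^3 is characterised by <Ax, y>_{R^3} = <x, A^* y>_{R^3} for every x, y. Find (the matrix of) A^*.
A^* = A^T =
[[2, -3, -1],
 [1, 1, -1],
 [-1, 1, 3]]

For real matrices with standard dot products, the defining identity <Ax, y> = <x, A^* y> gives (Ax)^T y = x^T (A^*) y, i.e. x^T A^T y = x^T (A^*) y. Since this holds for all x, y, we must have A^* = A^T. Therefore
A^* =
[[2, -3, -1],
 [1, 1, -1],
 [-1, 1, 3]].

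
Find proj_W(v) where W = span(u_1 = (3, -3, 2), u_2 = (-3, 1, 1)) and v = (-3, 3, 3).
proj_W(v) = (-288/71, 78/71, 123/71)

Set up U = [u_1 | ... | u_2] ∈ R^(3×2). The projector onto W = col(U) is P = U (U^T U)^(-1) U^T.
Compute U^T U =
  [22, -10]
  [-10, 11],
and U^T v = (-12, 15).
Solve U^T U · c = U^T v for the coefficients: c = (9/71, 105/71). The projection is proj_W(v) = U c.
Check: (v - proj_W(v)) · u_1 = 0  (should be 0).
Check: (v - proj_W(v)) · u_2 = 0  (should be 0).
Result: proj_W(v) = (-288/71, 78/71, 123/71).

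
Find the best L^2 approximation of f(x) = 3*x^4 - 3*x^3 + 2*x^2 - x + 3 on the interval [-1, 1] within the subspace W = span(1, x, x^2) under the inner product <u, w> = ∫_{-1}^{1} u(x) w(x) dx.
g(x) = 32*x^2/7 - 14*x/5 + 96/35

The best approximation g ∈ W is the orthogonal projection of f onto W. Writing g = a_0 + a_1 x + a_2 x^2, the coefficients solve the normal equations G · a = b where
  G_{ij} = <φ_i, φ_j> and b_i = <f, φ_i>, with φ_0 = 1, φ_1 = x, φ_2 = x^2.
G =
  [2, 0, 2/3]
  [0, 2/3, 0]
  [2/3, 0, 2/5],
b = (128/15, -28/15, 128/35).
Solving gives a_0 = 96/35, a_1 = -14/5, a_2 = 32/7, so
  g(x) = 32*x^2/7 - 14*x/5 + 96/35.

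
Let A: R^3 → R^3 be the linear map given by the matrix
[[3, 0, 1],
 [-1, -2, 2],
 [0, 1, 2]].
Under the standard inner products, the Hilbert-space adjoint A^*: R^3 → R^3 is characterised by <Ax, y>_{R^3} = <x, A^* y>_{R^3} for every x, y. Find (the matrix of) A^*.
A^* = A^T =
[[3, -1, 0],
 [0, -2, 1],
 [1, 2, 2]]

For real matrices with standard dot products, the defining identity <Ax, y> = <x, A^* y> gives (Ax)^T y = x^T (A^*) y, i.e. x^T A^T y = x^T (A^*) y. Since this holds for all x, y, we must have A^* = A^T. Therefore
A^* =
[[3, -1, 0],
 [0, -2, 1],
 [1, 2, 2]].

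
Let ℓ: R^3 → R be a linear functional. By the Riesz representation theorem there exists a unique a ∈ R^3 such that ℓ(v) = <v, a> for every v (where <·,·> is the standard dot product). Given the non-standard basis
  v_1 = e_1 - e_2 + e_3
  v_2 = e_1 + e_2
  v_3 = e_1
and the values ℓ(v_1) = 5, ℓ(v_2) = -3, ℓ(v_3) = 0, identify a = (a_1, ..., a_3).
a = (0, -3, 2)

Write a = (a_1, ..., a_3) in the standard basis. For each basis vector v_i, ℓ(v_i) = <v_i, a> is a linear equation in the a_j's. Collect the n equations into a matrix system V a = ℓ, where row i of V is v_i (expressed in the standard basis). Since V is invertible (lower-triangular with 1s on the diagonal, up to permutation), solve by back-substitution:
  V =
[[1, -1, 1],
 [1, 1, 0],
 [1, 0, 0]]
  V a = (5, -3, 0)
Solving gives a = (0, -3, 2).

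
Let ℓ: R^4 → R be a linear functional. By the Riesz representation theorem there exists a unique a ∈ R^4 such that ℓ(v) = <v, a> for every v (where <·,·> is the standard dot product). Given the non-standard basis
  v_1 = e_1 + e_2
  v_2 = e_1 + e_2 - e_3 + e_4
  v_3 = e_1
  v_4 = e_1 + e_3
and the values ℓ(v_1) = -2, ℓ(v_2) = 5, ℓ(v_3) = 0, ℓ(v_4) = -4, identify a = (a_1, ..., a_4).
a = (0, -2, -4, 3)

Write a = (a_1, ..., a_4) in the standard basis. For each basis vector v_i, ℓ(v_i) = <v_i, a> is a linear equation in the a_j's. Collect the n equations into a matrix system V a = ℓ, where row i of V is v_i (expressed in the standard basis). Since V is invertible (lower-triangular with 1s on the diagonal, up to permutation), solve by back-substitution:
  V =
[[1, 1, 0, 0],
 [1, 1, -1, 1],
 [1, 0, 0, 0],
 [1, 0, 1, 0]]
  V a = (-2, 5, 0, -4)
Solving gives a = (0, -2, -4, 3).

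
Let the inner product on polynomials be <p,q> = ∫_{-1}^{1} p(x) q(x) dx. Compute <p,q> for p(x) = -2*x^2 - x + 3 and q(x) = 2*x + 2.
<p,q> = 8

Expand the product: p(x)·q(x) = -4*x^3 - 6*x^2 + 4*x + 6.
∫_{-1}^{1} of each monomial x^k gives [2/(k+1) if k even, 0 if k odd]. Integrating term-by-term (or equivalently evaluating the antiderivative F(x) = -x^4 - 2*x^3 + 2*x^2 + 6*x at the endpoints):
  F(1) − F(−1) = 5 − (-3) = 8.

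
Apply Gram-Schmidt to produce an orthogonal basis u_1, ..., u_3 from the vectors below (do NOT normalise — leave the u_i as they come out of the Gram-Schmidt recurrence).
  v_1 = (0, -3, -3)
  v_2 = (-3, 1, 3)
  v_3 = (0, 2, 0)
Orthogonal basis:
  u_1 = (0, -3, -3)
  u_2 = (-3, -1, 1)
  u_3 = (-6/11, 9/11, -9/11)

Apply the Gram-Schmidt recurrence
  u_1 = v_1
  u_i = v_i − Σ_{j<i} ((v_i · u_j) / (u_j · u_j)) · u_j.

Step by step this gives:
  u_1 = (0, -3, -3)
  u_2 = (-3, -1, 1)
  u_3 = (-6/11, 9/11, -9/11)

Orthogonality check:
  u_2 · u_1 = 0 (should be 0)
  u_3 · u_1 = 0 (should be 0)
  u_3 · u_2 = 0 (should be 0)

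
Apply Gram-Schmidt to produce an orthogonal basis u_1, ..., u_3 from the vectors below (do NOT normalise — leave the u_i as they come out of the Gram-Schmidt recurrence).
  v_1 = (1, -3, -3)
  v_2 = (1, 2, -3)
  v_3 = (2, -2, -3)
Orthogonal basis:
  u_1 = (1, -3, -3)
  u_2 = (15/19, 50/19, -45/19)
  u_3 = (9/10, 0, 3/10)

Apply the Gram-Schmidt recurrence
  u_1 = v_1
  u_i = v_i − Σ_{j<i} ((v_i · u_j) / (u_j · u_j)) · u_j.

Step by step this gives:
  u_1 = (1, -3, -3)
  u_2 = (15/19, 50/19, -45/19)
  u_3 = (9/10, 0, 3/10)

Orthogonality check:
  u_2 · u_1 = 0 (should be 0)
  u_3 · u_1 = 0 (should be 0)
  u_3 · u_2 = 0 (should be 0)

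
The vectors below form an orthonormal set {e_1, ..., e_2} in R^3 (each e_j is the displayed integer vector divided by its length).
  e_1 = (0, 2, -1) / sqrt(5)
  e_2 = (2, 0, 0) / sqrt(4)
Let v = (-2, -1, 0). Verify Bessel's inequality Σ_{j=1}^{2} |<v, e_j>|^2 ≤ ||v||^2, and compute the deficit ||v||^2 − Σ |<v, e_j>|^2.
Σ |<v, e_j>|^2 = 24/5; ||v||^2 = 5; deficit = 1/5

Write each e_j = u_j / sqrt(<u_j, u_j>) where u_j is the displayed integer vector. Then <v, e_j> = <v, u_j> / sqrt(<u_j, u_j>), so |<v, e_j>|^2 = <v, u_j>^2 / <u_j, u_j>.
Coefficients: <v, e_1> = -2/sqrt(5), <v, e_2> = -4/sqrt(4).
Square and sum: Σ |<v, e_j>|^2 = 24/5.
Compute ||v||^2 = v·v = 5.
Deficit = 5 − 24/5 = 1/5 ≥ 0, confirming Bessel's inequality. (The deficit equals ||v − Σ <v,e_j> e_j||^2, the squared distance from v to span{e_j}.)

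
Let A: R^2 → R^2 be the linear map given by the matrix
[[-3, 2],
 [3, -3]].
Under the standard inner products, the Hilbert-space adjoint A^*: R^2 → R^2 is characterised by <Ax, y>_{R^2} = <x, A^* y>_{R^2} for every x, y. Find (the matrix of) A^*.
A^* = A^T =
[[-3, 3],
 [2, -3]]

For real matrices with standard dot products, the defining identity <Ax, y> = <x, A^* y> gives (Ax)^T y = x^T (A^*) y, i.e. x^T A^T y = x^T (A^*) y. Since this holds for all x, y, we must have A^* = A^T. Therefore
A^* =
[[-3, 3],
 [2, -3]].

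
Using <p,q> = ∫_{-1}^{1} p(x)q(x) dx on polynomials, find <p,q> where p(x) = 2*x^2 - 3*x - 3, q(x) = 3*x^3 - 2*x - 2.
<p,q> = 146/15

Expand the product: p(x)·q(x) = 6*x^5 - 9*x^4 - 13*x^3 + 2*x^2 + 12*x + 6.
∫_{-1}^{1} of each monomial x^k gives [2/(k+1) if k even, 0 if k odd]. Integrating term-by-term (or equivalently evaluating the antiderivative F(x) = x^6 - 9*x^5/5 - 13*x^4/4 + 2*x^3/3 + 6*x^2 + 6*x at the endpoints):
  F(1) − F(−1) = 517/60 − (-67/60) = 146/15.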